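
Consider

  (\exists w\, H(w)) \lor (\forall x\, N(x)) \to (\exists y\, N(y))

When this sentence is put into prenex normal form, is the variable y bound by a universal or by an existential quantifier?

First replace A → B with ¬A ∨ B.
  \neg ((\exists w\, H(w)) \lor (\forall x\, N(x))) \lor (\exists y\, N(y))
Drive negations inward (¬∀x A ≡ ∃x ¬A, ¬∃x A ≡ ∀x ¬A, De Morgan for ∧/∨):
  (\forall w\, \neg H(w)) \land (\exists x\, \neg N(x)) \lor (\exists y\, N(y))
All bound variables are already distinct, so no renaming is needed.
Pull the quantifiers to the front (each side's bound variable is not free in the other side):
  \forall w\, \exists x\, \exists y\, (\neg H(w) \land \neg N(x) \lor N(y))
The quantifier \exists y sits under an even number of negations (counting the antecedent side of each →), so it remains existential.

existential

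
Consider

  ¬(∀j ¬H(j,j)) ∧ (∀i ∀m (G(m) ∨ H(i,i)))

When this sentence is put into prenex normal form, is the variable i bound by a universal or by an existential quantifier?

universal

Push ¬ through the quantifiers and connectives to reach negation normal form:
  (∃j H(j,j)) ∧ (∀i ∀m (G(m) ∨ H(i,i)))
All bound variables are already distinct, so no renaming is needed.
Extract every quantifier outward, since the variables are now distinct and don't occur free across branches:
  ∃j ∀i ∀m (H(j,j) ∧ (G(m) ∨ H(i,i)))
The quantifier ∀i sits under an even number of negations, so it remains universal.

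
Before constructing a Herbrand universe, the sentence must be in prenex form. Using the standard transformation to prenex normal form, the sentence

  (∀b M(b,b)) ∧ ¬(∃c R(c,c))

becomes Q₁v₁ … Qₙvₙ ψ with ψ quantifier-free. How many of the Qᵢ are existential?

Push ¬ through the quantifiers and connectives to reach negation normal form:
  (∀b M(b,b)) ∧ (∀c ¬R(c,c))
All bound variables are already distinct, so no renaming is needed.
Pull the quantifiers to the front (each side's bound variable is not free in the other side):
  ∀b ∀c (M(b,b) ∧ ¬R(c,c))
The prefix is ∀b ∀c: 2 universal, 0 existential.

0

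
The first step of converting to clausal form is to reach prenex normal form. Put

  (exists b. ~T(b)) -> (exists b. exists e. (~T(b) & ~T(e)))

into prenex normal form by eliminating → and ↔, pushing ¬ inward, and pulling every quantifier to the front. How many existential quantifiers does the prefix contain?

2

Eliminate → and ↔ using ¬ and ∨.
  ~(exists b. ~T(b)) | (exists b. exists e. (~T(b) & ~T(e)))
Move each ¬ inward, flipping quantifiers it crosses:
  (forall b. T(b)) | (exists b. exists e. (~T(b) & ~T(e)))
Standardize variables apart so no two quantifiers bind the same name: b↦x1.
  (forall b. T(b)) | (exists x1. exists e. (~T(x1) & ~T(e)))
Finally move all quantifiers to the prefix:
  forall b. exists x1. exists e. (T(b) | ~T(x1) & ~T(e))
The prefix is forall b exists x1 exists e: 1 universal, 2 existential.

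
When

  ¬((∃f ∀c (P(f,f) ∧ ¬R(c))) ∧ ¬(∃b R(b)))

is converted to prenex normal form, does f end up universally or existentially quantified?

universal

Move each ¬ inward, flipping quantifiers it crosses:
  (∀f ∃c (¬P(f,f) ∨ R(c))) ∨ (∃b R(b))
Extract every quantifier outward, since the variables are now distinct and don't occur free across branches:
  ∀f ∃c ∃b (¬P(f,f) ∨ R(c) ∨ R(b))
The quantifier ∃f sits under an odd number of negations, so it flips to ∀f.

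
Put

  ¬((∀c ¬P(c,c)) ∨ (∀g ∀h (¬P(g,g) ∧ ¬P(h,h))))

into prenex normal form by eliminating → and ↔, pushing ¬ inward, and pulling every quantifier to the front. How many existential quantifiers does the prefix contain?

Move each ¬ inward, flipping quantifiers it crosses:
  (∃c P(c,c)) ∧ (∃g ∃h (P(g,g) ∨ P(h,h)))
All bound variables are already distinct, so no renaming is needed.
Pull the quantifiers to the front (each side's bound variable is not free in the other side):
  ∃c ∃g ∃h (P(c,c) ∧ (P(g,g) ∨ P(h,h)))
The prefix is ∃c ∃g ∃h: 0 universal, 3 existential.

3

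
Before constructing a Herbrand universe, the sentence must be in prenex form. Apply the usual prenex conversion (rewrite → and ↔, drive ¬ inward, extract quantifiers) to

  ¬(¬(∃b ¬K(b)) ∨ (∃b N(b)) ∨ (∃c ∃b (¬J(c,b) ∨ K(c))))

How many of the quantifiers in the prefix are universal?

Push ¬ through the quantifiers and connectives to reach negation normal form:
  (∃b ¬K(b)) ∧ (∀b ¬N(b)) ∧ (∀c ∀b (J(c,b) ∧ ¬K(c)))
Rename bound variables to avoid capture: b↦y1, b↦y.
  (∃b ¬K(b)) ∧ (∀y1 ¬N(y1)) ∧ (∀c ∀y (J(c,y) ∧ ¬K(c)))
Finally move all quantifiers to the prefix:
  ∃b ∀y1 ∀c ∀y (¬K(b) ∧ ¬N(y1) ∧ J(c,y) ∧ ¬K(c))
The prefix is ∃b ∀y1 ∀c ∀y: 3 universal, 1 existential.

3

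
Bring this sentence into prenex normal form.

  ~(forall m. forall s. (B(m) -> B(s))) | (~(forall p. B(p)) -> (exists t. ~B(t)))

exists m. exists s. forall p. exists t. (B(m) & ~B(s) | B(p) | ~B(t))

Eliminate → and ↔ using ¬ and ∨.
  ~(forall m. forall s. (~B(m) | B(s))) | ~~(forall p. B(p)) | (exists t. ~B(t))
Move each ¬ inward, flipping quantifiers it crosses:
  (exists m. exists s. (B(m) & ~B(s))) | (forall p. B(p)) | (exists t. ~B(t))
All bound variables are already distinct, so no renaming is needed.
Finally move all quantifiers to the prefix:
  exists m. exists s. forall p. exists t. (B(m) & ~B(s) | B(p) | ~B(t))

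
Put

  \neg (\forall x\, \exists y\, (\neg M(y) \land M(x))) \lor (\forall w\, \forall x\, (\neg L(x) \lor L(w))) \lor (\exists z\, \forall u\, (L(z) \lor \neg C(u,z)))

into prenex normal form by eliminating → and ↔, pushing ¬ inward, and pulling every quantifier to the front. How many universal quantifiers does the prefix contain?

Move each ¬ inward, flipping quantifiers it crosses:
  (\exists x\, \forall y\, (M(y) \lor \neg M(x))) \lor (\forall w\, \forall x\, (\neg L(x) \lor L(w))) \lor (\exists z\, \forall u\, (L(z) \lor \neg C(u,z)))
Rename bound variables to avoid capture: x↦s.
  (\exists x\, \forall y\, (M(y) \lor \neg M(x))) \lor (\forall w\, \forall s\, (\neg L(s) \lor L(w))) \lor (\exists z\, \forall u\, (L(z) \lor \neg C(u,z)))
Finally move all quantifiers to the prefix:
  \exists x\, \forall y\, \forall w\, \forall s\, \exists z\, \forall u\, (M(y) \lor \neg M(x) \lor \neg L(s) \lor L(w) \lor L(z) \lor \neg C(u,z))
The prefix is \exists x \forall y \forall w \forall s \exists z \forall u: 4 universal, 2 existential.

4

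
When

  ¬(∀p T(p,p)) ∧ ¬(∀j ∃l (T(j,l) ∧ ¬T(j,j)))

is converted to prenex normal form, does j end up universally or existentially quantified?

Drive negations inward (¬∀x A ≡ ∃x ¬A, ¬∃x A ≡ ∀x ¬A, De Morgan for ∧/∨):
  (∃p ¬T(p,p)) ∧ (∃j ∀l (¬T(j,l) ∨ T(j,j)))
All bound variables are already distinct, so no renaming is needed.
Extract every quantifier outward, since the variables are now distinct and don't occur free across branches:
  ∃p ∃j ∀l (¬T(p,p) ∧ (¬T(j,l) ∨ T(j,j)))
The quantifier ∀j sits under an odd number of negations, so it flips to ∃j.

existential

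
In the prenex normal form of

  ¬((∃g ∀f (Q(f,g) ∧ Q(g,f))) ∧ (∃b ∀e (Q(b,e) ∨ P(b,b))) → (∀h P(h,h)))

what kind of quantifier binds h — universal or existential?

existential

First replace A → B with ¬A ∨ B.
  ¬(¬((∃g ∀f (Q(f,g) ∧ Q(g,f))) ∧ (∃b ∀e (Q(b,e) ∨ P(b,b)))) ∨ (∀h P(h,h)))
Move each ¬ inward, flipping quantifiers it crosses:
  (∃g ∀f (Q(f,g) ∧ Q(g,f))) ∧ (∃b ∀e (Q(b,e) ∨ P(b,b))) ∧ (∃h ¬P(h,h))
All bound variables are already distinct, so no renaming is needed.
Extract every quantifier outward, since the variables are now distinct and don't occur free across branches:
  ∃g ∀f ∃b ∀e ∃h (Q(f,g) ∧ Q(g,f) ∧ (Q(b,e) ∨ P(b,b)) ∧ ¬P(h,h))
The quantifier ∀h sits under an odd number of negations (counting the antecedent side of each →), so it flips to ∃h.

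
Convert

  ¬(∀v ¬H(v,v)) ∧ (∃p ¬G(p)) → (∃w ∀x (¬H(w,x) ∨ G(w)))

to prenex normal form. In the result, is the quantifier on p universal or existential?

universal

Eliminate → and ↔ using ¬ and ∨.
  ¬(¬(∀v ¬H(v,v)) ∧ (∃p ¬G(p))) ∨ (∃w ∀x (¬H(w,x) ∨ G(w)))
Push ¬ through the quantifiers and connectives to reach negation normal form:
  (∀v ¬H(v,v)) ∨ (∀p G(p)) ∨ (∃w ∀x (¬H(w,x) ∨ G(w)))
All bound variables are already distinct, so no renaming is needed.
Finally move all quantifiers to the prefix:
  ∀v ∀p ∃w ∀x (¬H(v,v) ∨ G(p) ∨ ¬H(w,x) ∨ G(w))
The quantifier ∃p sits under an odd number of negations (counting the antecedent side of each →), so it flips to ∀p.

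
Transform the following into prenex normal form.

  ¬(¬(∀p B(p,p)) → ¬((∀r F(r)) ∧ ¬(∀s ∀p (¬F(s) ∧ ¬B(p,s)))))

∃p ∀r ∃s ∃u (¬B(p,p) ∧ F(r) ∧ (F(s) ∨ B(u,s)))

Rewrite implications/biconditionals: A → B as ¬A ∨ B.
  ¬(¬¬(∀p B(p,p)) ∨ ¬((∀r F(r)) ∧ ¬(∀s ∀p (¬F(s) ∧ ¬B(p,s)))))
Move each ¬ inward, flipping quantifiers it crosses:
  (∃p ¬B(p,p)) ∧ (∀r F(r)) ∧ (∃s ∃p (F(s) ∨ B(p,s)))
Rename bound variables to avoid capture: p↦u.
  (∃p ¬B(p,p)) ∧ (∀r F(r)) ∧ (∃s ∃u (F(s) ∨ B(u,s)))
Pull the quantifiers to the front (each side's bound variable is not free in the other side):
  ∃p ∀r ∃s ∃u (¬B(p,p) ∧ F(r) ∧ (F(s) ∨ B(u,s)))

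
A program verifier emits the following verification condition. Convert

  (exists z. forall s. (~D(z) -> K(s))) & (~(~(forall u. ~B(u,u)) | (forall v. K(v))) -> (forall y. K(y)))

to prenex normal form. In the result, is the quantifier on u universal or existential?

existential

Rewrite implications/biconditionals: A → B as ¬A ∨ B.
  (exists z. forall s. (~~D(z) | K(s))) & (~~(~(forall u. ~B(u,u)) | (forall v. K(v))) | (forall y. K(y)))
Move each ¬ inward, flipping quantifiers it crosses:
  (exists z. forall s. (D(z) | K(s))) & ((exists u. B(u,u)) | (forall v. K(v)) | (forall y. K(y)))
All bound variables are already distinct, so no renaming is needed.
Extract every quantifier outward, since the variables are now distinct and don't occur free across branches:
  exists z. forall s. exists u. forall v. forall y. ((D(z) | K(s)) & (B(u,u) | K(v) | K(y)))
The quantifier forall u sits under an odd number of negations (counting the antecedent side of each →), so it flips to exists u.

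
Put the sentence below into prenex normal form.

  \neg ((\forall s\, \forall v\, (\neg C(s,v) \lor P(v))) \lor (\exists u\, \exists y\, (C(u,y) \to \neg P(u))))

Rewrite implications/biconditionals: A → B as ¬A ∨ B.
  \neg ((\forall s\, \forall v\, (\neg C(s,v) \lor P(v))) \lor (\exists u\, \exists y\, (\neg C(u,y) \lor \neg P(u))))
Drive negations inward (¬∀x A ≡ ∃x ¬A, ¬∃x A ≡ ∀x ¬A, De Morgan for ∧/∨):
  (\exists s\, \exists v\, (C(s,v) \land \neg P(v))) \land (\forall u\, \forall y\, (C(u,y) \land P(u)))
All bound variables are already distinct, so no renaming is needed.
Extract every quantifier outward, since the variables are now distinct and don't occur free across branches:
  \exists s\, \exists v\, \forall u\, \forall y\, (C(s,v) \land \neg P(v) \land C(u,y) \land P(u))

\exists s\, \exists v\, \forall u\, \forall y\, (C(s,v) \land \neg P(v) \land C(u,y) \land P(u))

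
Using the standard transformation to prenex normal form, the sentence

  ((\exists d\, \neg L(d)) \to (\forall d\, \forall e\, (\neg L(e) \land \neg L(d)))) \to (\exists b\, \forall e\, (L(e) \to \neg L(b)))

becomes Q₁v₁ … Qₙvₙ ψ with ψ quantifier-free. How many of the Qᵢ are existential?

Eliminate → and ↔ using ¬ and ∨.
  \neg (\neg (\exists d\, \neg L(d)) \lor (\forall d\, \forall e\, (\neg L(e) \land \neg L(d)))) \lor (\exists b\, \forall e\, (\neg L(e) \lor \neg L(b)))
Drive negations inward (¬∀x A ≡ ∃x ¬A, ¬∃x A ≡ ∀x ¬A, De Morgan for ∧/∨):
  (\exists d\, \neg L(d)) \land (\exists d\, \exists e\, (L(e) \lor L(d))) \lor (\exists b\, \forall e\, (\neg L(e) \lor \neg L(b)))
Standardize variables apart so no two quantifiers bind the same name: d↦y, e↦x.
  (\exists d\, \neg L(d)) \land (\exists y\, \exists e\, (L(e) \lor L(y))) \lor (\exists b\, \forall x\, (\neg L(x) \lor \neg L(b)))
Pull the quantifiers to the front (each side's bound variable is not free in the other side):
  \exists d\, \exists y\, \exists e\, \exists b\, \forall x\, (\neg L(d) \land (L(e) \lor L(y)) \lor \neg L(x) \lor \neg L(b))
The prefix is \exists d \exists y \exists e \exists b \forall x: 1 universal, 4 existential.

4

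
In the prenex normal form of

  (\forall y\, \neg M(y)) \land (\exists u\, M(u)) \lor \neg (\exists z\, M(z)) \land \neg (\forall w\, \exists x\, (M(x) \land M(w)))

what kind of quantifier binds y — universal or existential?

universal

Drive negations inward (¬∀x A ≡ ∃x ¬A, ¬∃x A ≡ ∀x ¬A, De Morgan for ∧/∨):
  (\forall y\, \neg M(y)) \land (\exists u\, M(u)) \lor (\forall z\, \neg M(z)) \land (\exists w\, \forall x\, (\neg M(x) \lor \neg M(w)))
All bound variables are already distinct, so no renaming is needed.
Finally move all quantifiers to the prefix:
  \forall y\, \exists u\, \forall z\, \exists w\, \forall x\, (\neg M(y) \land M(u) \lor \neg M(z) \land (\neg M(x) \lor \neg M(w)))
The quantifier \forall y sits under an even number of negations, so it remains universal.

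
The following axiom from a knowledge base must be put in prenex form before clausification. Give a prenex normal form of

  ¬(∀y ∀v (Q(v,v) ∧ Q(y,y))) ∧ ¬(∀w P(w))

Push ¬ through the quantifiers and connectives to reach negation normal form:
  (∃y ∃v (¬Q(v,v) ∨ ¬Q(y,y))) ∧ (∃w ¬P(w))
All bound variables are already distinct, so no renaming is needed.
Finally move all quantifiers to the prefix:
  ∃y ∃v ∃w ((¬Q(v,v) ∨ ¬Q(y,y)) ∧ ¬P(w))

∃y ∃v ∃w ((¬Q(v,v) ∨ ¬Q(y,y)) ∧ ¬P(w))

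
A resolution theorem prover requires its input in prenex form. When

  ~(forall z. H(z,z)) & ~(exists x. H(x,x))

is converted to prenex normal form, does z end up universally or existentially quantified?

existential

Push ¬ through the quantifiers and connectives to reach negation normal form:
  (exists z. ~H(z,z)) & (forall x. ~H(x,x))
Pull the quantifiers to the front (each side's bound variable is not free in the other side):
  exists z. forall x. (~H(z,z) & ~H(x,x))
The quantifier forall z sits under an odd number of negations, so it flips to exists z.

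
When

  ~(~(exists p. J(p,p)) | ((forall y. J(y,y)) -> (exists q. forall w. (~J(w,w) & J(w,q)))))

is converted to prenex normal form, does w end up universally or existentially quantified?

existential

Rewrite implications/biconditionals: A → B as ¬A ∨ B.
  ~(~(exists p. J(p,p)) | ~(forall y. J(y,y)) | (exists q. forall w. (~J(w,w) & J(w,q))))
Push ¬ through the quantifiers and connectives to reach negation normal form:
  (exists p. J(p,p)) & (forall y. J(y,y)) & (forall q. exists w. (J(w,w) | ~J(w,q)))
All bound variables are already distinct, so no renaming is needed.
Pull the quantifiers to the front (each side's bound variable is not free in the other side):
  exists p. forall y. forall q. exists w. (J(p,p) & J(y,y) & (J(w,w) | ~J(w,q)))
The quantifier forall w sits under an odd number of negations (counting the antecedent side of each →), so it flips to exists w.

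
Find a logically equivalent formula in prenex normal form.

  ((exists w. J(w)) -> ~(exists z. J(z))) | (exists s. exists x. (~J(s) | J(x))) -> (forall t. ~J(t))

exists w. exists z. forall s. forall x. forall t. (J(w) & J(z) & J(s) & ~J(x) | ~J(t))

Eliminate → and ↔ using ¬ and ∨.
  ~(~(exists w. J(w)) | ~(exists z. J(z)) | (exists s. exists x. (~J(s) | J(x)))) | (forall t. ~J(t))
Drive negations inward (¬∀x A ≡ ∃x ¬A, ¬∃x A ≡ ∀x ¬A, De Morgan for ∧/∨):
  (exists w. J(w)) & (exists z. J(z)) & (forall s. forall x. (J(s) & ~J(x))) | (forall t. ~J(t))
Finally move all quantifiers to the prefix:
  exists w. exists z. forall s. forall x. forall t. (J(w) & J(z) & J(s) & ~J(x) | ~J(t))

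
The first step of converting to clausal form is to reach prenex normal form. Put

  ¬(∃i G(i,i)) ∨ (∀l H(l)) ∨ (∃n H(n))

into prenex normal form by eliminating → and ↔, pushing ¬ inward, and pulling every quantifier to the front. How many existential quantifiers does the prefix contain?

Push ¬ through the quantifiers and connectives to reach negation normal form:
  (∀i ¬G(i,i)) ∨ (∀l H(l)) ∨ (∃n H(n))
Finally move all quantifiers to the prefix:
  ∀i ∀l ∃n (¬G(i,i) ∨ H(l) ∨ H(n))
The prefix is ∀i ∀l ∃n: 2 universal, 1 existential.

1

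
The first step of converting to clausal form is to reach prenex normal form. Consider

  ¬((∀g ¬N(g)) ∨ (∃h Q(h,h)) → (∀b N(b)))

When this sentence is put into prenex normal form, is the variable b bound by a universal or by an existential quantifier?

Rewrite implications/biconditionals: A → B as ¬A ∨ B.
  ¬(¬((∀g ¬N(g)) ∨ (∃h Q(h,h))) ∨ (∀b N(b)))
Push ¬ through the quantifiers and connectives to reach negation normal form:
  ((∀g ¬N(g)) ∨ (∃h Q(h,h))) ∧ (∃b ¬N(b))
All bound variables are already distinct, so no renaming is needed.
Pull the quantifiers to the front (each side's bound variable is not free in the other side):
  ∀g ∃h ∃b ((¬N(g) ∨ Q(h,h)) ∧ ¬N(b))
The quantifier ∀b sits under an odd number of negations (counting the antecedent side of each →), so it flips to ∃b.

existential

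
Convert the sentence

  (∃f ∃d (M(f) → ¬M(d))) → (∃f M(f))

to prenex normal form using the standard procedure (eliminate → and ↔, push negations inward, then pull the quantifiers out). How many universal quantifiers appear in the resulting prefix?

2

Eliminate → and ↔ using ¬ and ∨.
  ¬(∃f ∃d (¬M(f) ∨ ¬M(d))) ∨ (∃f M(f))
Drive negations inward (¬∀x A ≡ ∃x ¬A, ¬∃x A ≡ ∀x ¬A, De Morgan for ∧/∨):
  (∀f ∀d (M(f) ∧ M(d))) ∨ (∃f M(f))
Give each quantifier a distinct variable: f↦b.
  (∀f ∀d (M(f) ∧ M(d))) ∨ (∃b M(b))
Extract every quantifier outward, since the variables are now distinct and don't occur free across branches:
  ∀f ∀d ∃b (M(f) ∧ M(d) ∨ M(b))
The prefix is ∀f ∀d ∃b: 2 universal, 1 existential.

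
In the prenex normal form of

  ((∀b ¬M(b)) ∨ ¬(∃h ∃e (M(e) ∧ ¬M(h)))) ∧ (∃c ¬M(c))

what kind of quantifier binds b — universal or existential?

Push ¬ through the quantifiers and connectives to reach negation normal form:
  ((∀b ¬M(b)) ∨ (∀h ∀e (¬M(e) ∨ M(h)))) ∧ (∃c ¬M(c))
All bound variables are already distinct, so no renaming is needed.
Extract every quantifier outward, since the variables are now distinct and don't occur free across branches:
  ∀b ∀h ∀e ∃c ((¬M(b) ∨ ¬M(e) ∨ M(h)) ∧ ¬M(c))
The quantifier ∀b sits under an even number of negations, so it remains universal.

universal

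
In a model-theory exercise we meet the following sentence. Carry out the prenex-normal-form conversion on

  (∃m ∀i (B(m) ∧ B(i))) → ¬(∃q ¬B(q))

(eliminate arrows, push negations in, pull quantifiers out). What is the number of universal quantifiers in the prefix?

2

Eliminate → and ↔ using ¬ and ∨.
  ¬(∃m ∀i (B(m) ∧ B(i))) ∨ ¬(∃q ¬B(q))
Drive negations inward (¬∀x A ≡ ∃x ¬A, ¬∃x A ≡ ∀x ¬A, De Morgan for ∧/∨):
  (∀m ∃i (¬B(m) ∨ ¬B(i))) ∨ (∀q B(q))
All bound variables are already distinct, so no renaming is needed.
Pull the quantifiers to the front (each side's bound variable is not free in the other side):
  ∀m ∃i ∀q (¬B(m) ∨ ¬B(i) ∨ B(q))
The prefix is ∀m ∃i ∀q: 2 universal, 1 existential.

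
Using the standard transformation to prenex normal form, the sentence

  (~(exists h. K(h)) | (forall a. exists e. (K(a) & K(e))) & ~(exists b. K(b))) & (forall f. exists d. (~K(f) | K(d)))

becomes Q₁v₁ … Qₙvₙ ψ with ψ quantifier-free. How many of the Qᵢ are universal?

Move each ¬ inward, flipping quantifiers it crosses:
  ((forall h. ~K(h)) | (forall a. exists e. (K(a) & K(e))) & (forall b. ~K(b))) & (forall f. exists d. (~K(f) | K(d)))
All bound variables are already distinct, so no renaming is needed.
Extract every quantifier outward, since the variables are now distinct and don't occur free across branches:
  forall h. forall a. exists e. forall b. forall f. exists d. ((~K(h) | K(a) & K(e) & ~K(b)) & (~K(f) | K(d)))
The prefix is forall h forall a exists e forall b forall f exists d: 4 universal, 2 existential.

4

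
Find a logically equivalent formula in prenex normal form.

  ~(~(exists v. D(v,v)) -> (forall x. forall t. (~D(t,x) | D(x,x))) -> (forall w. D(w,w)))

forall v. forall x. forall t. exists w. (~D(v,v) & (~D(t,x) | D(x,x)) & ~D(w,w))

Eliminate → and ↔ using ¬ and ∨.
  ~(~~(exists v. D(v,v)) | ~(forall x. forall t. (~D(t,x) | D(x,x))) | (forall w. D(w,w)))
Move each ¬ inward, flipping quantifiers it crosses:
  (forall v. ~D(v,v)) & (forall x. forall t. (~D(t,x) | D(x,x))) & (exists w. ~D(w,w))
All bound variables are already distinct, so no renaming is needed.
Extract every quantifier outward, since the variables are now distinct and don't occur free across branches:
  forall v. forall x. forall t. exists w. (~D(v,v) & (~D(t,x) | D(x,x)) & ~D(w,w))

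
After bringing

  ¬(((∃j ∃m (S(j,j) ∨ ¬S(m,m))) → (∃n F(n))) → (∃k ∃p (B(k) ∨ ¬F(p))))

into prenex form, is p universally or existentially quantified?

universal

Eliminate → and ↔ using ¬ and ∨.
  ¬(¬(¬(∃j ∃m (S(j,j) ∨ ¬S(m,m))) ∨ (∃n F(n))) ∨ (∃k ∃p (B(k) ∨ ¬F(p))))
Push ¬ through the quantifiers and connectives to reach negation normal form:
  ((∀j ∀m (¬S(j,j) ∧ S(m,m))) ∨ (∃n F(n))) ∧ (∀k ∀p (¬B(k) ∧ F(p)))
All bound variables are already distinct, so no renaming is needed.
Extract every quantifier outward, since the variables are now distinct and don't occur free across branches:
  ∀j ∀m ∃n ∀k ∀p ((¬S(j,j) ∧ S(m,m) ∨ F(n)) ∧ ¬B(k) ∧ F(p))
The quantifier ∃p sits under an odd number of negations (counting the antecedent side of each →), so it flips to ∀p.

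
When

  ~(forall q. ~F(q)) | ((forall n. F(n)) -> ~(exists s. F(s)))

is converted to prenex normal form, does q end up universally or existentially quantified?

existential

Eliminate → and ↔ using ¬ and ∨.
  ~(forall q. ~F(q)) | ~(forall n. F(n)) | ~(exists s. F(s))
Drive negations inward (¬∀x A ≡ ∃x ¬A, ¬∃x A ≡ ∀x ¬A, De Morgan for ∧/∨):
  (exists q. F(q)) | (exists n. ~F(n)) | (forall s. ~F(s))
Extract every quantifier outward, since the variables are now distinct and don't occur free across branches:
  exists q. exists n. forall s. (F(q) | ~F(n) | ~F(s))
The quantifier forall q sits under an odd number of negations (counting the antecedent side of each →), so it flips to exists q.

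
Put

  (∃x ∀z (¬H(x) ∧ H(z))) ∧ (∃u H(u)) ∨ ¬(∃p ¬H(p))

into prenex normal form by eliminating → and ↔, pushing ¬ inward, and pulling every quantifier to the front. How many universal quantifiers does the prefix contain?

Push ¬ through the quantifiers and connectives to reach negation normal form:
  (∃x ∀z (¬H(x) ∧ H(z))) ∧ (∃u H(u)) ∨ (∀p H(p))
Extract every quantifier outward, since the variables are now distinct and don't occur free across branches:
  ∃x ∀z ∃u ∀p (¬H(x) ∧ H(z) ∧ H(u) ∨ H(p))
The prefix is ∃x ∀z ∃u ∀p: 2 universal, 2 existential.

2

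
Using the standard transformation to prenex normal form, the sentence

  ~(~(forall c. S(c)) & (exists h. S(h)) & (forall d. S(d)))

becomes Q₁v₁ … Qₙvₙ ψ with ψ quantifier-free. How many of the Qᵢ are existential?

1

Drive negations inward (¬∀x A ≡ ∃x ¬A, ¬∃x A ≡ ∀x ¬A, De Morgan for ∧/∨):
  (forall c. S(c)) | (forall h. ~S(h)) | (exists d. ~S(d))
All bound variables are already distinct, so no renaming is needed.
Finally move all quantifiers to the prefix:
  forall c. forall h. exists d. (S(c) | ~S(h) | ~S(d))
The prefix is forall c forall h exists d: 2 universal, 1 existential.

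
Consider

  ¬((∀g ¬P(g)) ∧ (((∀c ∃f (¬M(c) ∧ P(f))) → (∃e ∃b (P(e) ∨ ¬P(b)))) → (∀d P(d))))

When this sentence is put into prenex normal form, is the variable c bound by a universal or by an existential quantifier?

existential

Rewrite implications/biconditionals: A → B as ¬A ∨ B.
  ¬((∀g ¬P(g)) ∧ (¬(¬(∀c ∃f (¬M(c) ∧ P(f))) ∨ (∃e ∃b (P(e) ∨ ¬P(b)))) ∨ (∀d P(d))))
Move each ¬ inward, flipping quantifiers it crosses:
  (∃g P(g)) ∨ ((∃c ∀f (M(c) ∨ ¬P(f))) ∨ (∃e ∃b (P(e) ∨ ¬P(b)))) ∧ (∃d ¬P(d))
All bound variables are already distinct, so no renaming is needed.
Finally move all quantifiers to the prefix:
  ∃g ∃c ∀f ∃e ∃b ∃d (P(g) ∨ (M(c) ∨ ¬P(f) ∨ P(e) ∨ ¬P(b)) ∧ ¬P(d))
The quantifier ∀c sits under an odd number of negations (counting the antecedent side of each →), so it flips to ∃c.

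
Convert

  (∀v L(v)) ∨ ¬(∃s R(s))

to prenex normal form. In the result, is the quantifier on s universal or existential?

Push ¬ through the quantifiers and connectives to reach negation normal form:
  (∀v L(v)) ∨ (∀s ¬R(s))
All bound variables are already distinct, so no renaming is needed.
Finally move all quantifiers to the prefix:
  ∀v ∀s (L(v) ∨ ¬R(s))
The quantifier ∃s sits under an odd number of negations, so it flips to ∀s.

universal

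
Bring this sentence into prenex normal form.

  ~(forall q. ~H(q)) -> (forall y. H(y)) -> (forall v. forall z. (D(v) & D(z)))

Eliminate → and ↔ using ¬ and ∨.
  ~~(forall q. ~H(q)) | ~(forall y. H(y)) | (forall v. forall z. (D(v) & D(z)))
Push ¬ through the quantifiers and connectives to reach negation normal form:
  (forall q. ~H(q)) | (exists y. ~H(y)) | (forall v. forall z. (D(v) & D(z)))
All bound variables are already distinct, so no renaming is needed.
Extract every quantifier outward, since the variables are now distinct and don't occur free across branches:
  forall q. exists y. forall v. forall z. (~H(q) | ~H(y) | D(v) & D(z))

forall q. exists y. forall v. forall z. (~H(q) | ~H(y) | D(v) & D(z))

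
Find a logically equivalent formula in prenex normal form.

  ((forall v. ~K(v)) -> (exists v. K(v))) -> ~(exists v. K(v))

Rewrite implications/biconditionals: A → B as ¬A ∨ B.
  ~(~(forall v. ~K(v)) | (exists v. K(v))) | ~(exists v. K(v))
Drive negations inward (¬∀x A ≡ ∃x ¬A, ¬∃x A ≡ ∀x ¬A, De Morgan for ∧/∨):
  (forall v. ~K(v)) & (forall v. ~K(v)) | (forall v. ~K(v))
Rename bound variables to avoid capture: v↦p, v↦x.
  (forall v. ~K(v)) & (forall p. ~K(p)) | (forall x. ~K(x))
Pull the quantifiers to the front (each side's bound variable is not free in the other side):
  forall v. forall p. forall x. (~K(v) & ~K(p) | ~K(x))

forall v. forall p. forall x. (~K(v) & ~K(p) | ~K(x))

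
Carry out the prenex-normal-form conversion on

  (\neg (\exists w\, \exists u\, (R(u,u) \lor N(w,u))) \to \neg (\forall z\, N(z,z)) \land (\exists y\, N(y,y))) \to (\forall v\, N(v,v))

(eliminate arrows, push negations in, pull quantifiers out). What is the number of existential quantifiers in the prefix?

Eliminate → and ↔ using ¬ and ∨.
  \neg (\neg \neg (\exists w\, \exists u\, (R(u,u) \lor N(w,u))) \lor \neg (\forall z\, N(z,z)) \land (\exists y\, N(y,y))) \lor (\forall v\, N(v,v))
Push ¬ through the quantifiers and connectives to reach negation normal form:
  (\forall w\, \forall u\, (\neg R(u,u) \land \neg N(w,u))) \land ((\forall z\, N(z,z)) \lor (\forall y\, \neg N(y,y))) \lor (\forall v\, N(v,v))
Extract every quantifier outward, since the variables are now distinct and don't occur free across branches:
  \forall w\, \forall u\, \forall z\, \forall y\, \forall v\, (\neg R(u,u) \land \neg N(w,u) \land (N(z,z) \lor \neg N(y,y)) \lor N(v,v))
The prefix is \forall w \forall u \forall z \forall y \forall v: 5 universal, 0 existential.

0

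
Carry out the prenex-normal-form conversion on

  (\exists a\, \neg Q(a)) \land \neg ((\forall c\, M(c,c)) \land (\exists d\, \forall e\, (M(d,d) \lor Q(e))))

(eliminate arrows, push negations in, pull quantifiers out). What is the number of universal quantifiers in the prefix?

Push ¬ through the quantifiers and connectives to reach negation normal form:
  (\exists a\, \neg Q(a)) \land ((\exists c\, \neg M(c,c)) \lor (\forall d\, \exists e\, (\neg M(d,d) \land \neg Q(e))))
All bound variables are already distinct, so no renaming is needed.
Pull the quantifiers to the front (each side's bound variable is not free in the other side):
  \exists a\, \exists c\, \forall d\, \exists e\, (\neg Q(a) \land (\neg M(c,c) \lor \neg M(d,d) \land \neg Q(e)))
The prefix is \exists a \exists c \forall d \exists e: 1 universal, 3 existential.

1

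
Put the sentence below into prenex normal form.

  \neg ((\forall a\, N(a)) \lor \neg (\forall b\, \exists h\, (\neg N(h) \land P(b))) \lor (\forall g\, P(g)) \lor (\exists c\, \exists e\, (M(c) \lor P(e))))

\exists a\, \forall b\, \exists h\, \exists g\, \forall c\, \forall e\, (\neg N(a) \land \neg N(h) \land P(b) \land \neg P(g) \land \neg M(c) \land \neg P(e))

Push ¬ through the quantifiers and connectives to reach negation normal form:
  (\exists a\, \neg N(a)) \land (\forall b\, \exists h\, (\neg N(h) \land P(b))) \land (\exists g\, \neg P(g)) \land (\forall c\, \forall e\, (\neg M(c) \land \neg P(e)))
All bound variables are already distinct, so no renaming is needed.
Extract every quantifier outward, since the variables are now distinct and don't occur free across branches:
  \exists a\, \forall b\, \exists h\, \exists g\, \forall c\, \forall e\, (\neg N(a) \land \neg N(h) \land P(b) \land \neg P(g) \land \neg M(c) \land \neg P(e))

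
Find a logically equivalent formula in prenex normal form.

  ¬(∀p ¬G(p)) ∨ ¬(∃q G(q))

∃p ∀q (G(p) ∨ ¬G(q))

Push ¬ through the quantifiers and connectives to reach negation normal form:
  (∃p G(p)) ∨ (∀q ¬G(q))
All bound variables are already distinct, so no renaming is needed.
Finally move all quantifiers to the prefix:
  ∃p ∀q (G(p) ∨ ¬G(q))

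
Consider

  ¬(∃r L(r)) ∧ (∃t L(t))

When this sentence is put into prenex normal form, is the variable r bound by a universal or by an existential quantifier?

Move each ¬ inward, flipping quantifiers it crosses:
  (∀r ¬L(r)) ∧ (∃t L(t))
All bound variables are already distinct, so no renaming is needed.
Finally move all quantifiers to the prefix:
  ∀r ∃t (¬L(r) ∧ L(t))
The quantifier ∃r sits under an odd number of negations, so it flips to ∀r.

universal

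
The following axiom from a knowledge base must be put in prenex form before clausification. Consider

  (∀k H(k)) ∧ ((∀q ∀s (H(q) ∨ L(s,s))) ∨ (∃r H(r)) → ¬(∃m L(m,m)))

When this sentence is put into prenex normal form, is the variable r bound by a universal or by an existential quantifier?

universal

First replace A → B with ¬A ∨ B.
  (∀k H(k)) ∧ (¬((∀q ∀s (H(q) ∨ L(s,s))) ∨ (∃r H(r))) ∨ ¬(∃m L(m,m)))
Drive negations inward (¬∀x A ≡ ∃x ¬A, ¬∃x A ≡ ∀x ¬A, De Morgan for ∧/∨):
  (∀k H(k)) ∧ ((∃q ∃s (¬H(q) ∧ ¬L(s,s))) ∧ (∀r ¬H(r)) ∨ (∀m ¬L(m,m)))
All bound variables are already distinct, so no renaming is needed.
Pull the quantifiers to the front (each side's bound variable is not free in the other side):
  ∀k ∃q ∃s ∀r ∀m (H(k) ∧ (¬H(q) ∧ ¬L(s,s) ∧ ¬H(r) ∨ ¬L(m,m)))
The quantifier ∃r sits under an odd number of negations (counting the antecedent side of each →), so it flips to ∀r.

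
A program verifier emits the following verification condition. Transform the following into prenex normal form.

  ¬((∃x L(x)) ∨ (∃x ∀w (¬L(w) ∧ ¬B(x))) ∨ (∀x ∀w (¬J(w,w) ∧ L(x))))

∀x ∀z ∃w ∃y ∃v1 (¬L(x) ∧ (L(w) ∨ B(z)) ∧ (J(v1,v1) ∨ ¬L(y)))

Push ¬ through the quantifiers and connectives to reach negation normal form:
  (∀x ¬L(x)) ∧ (∀x ∃w (L(w) ∨ B(x))) ∧ (∃x ∃w (J(w,w) ∨ ¬L(x)))
Give each quantifier a distinct variable: x↦z, x↦y, w↦v1.
  (∀x ¬L(x)) ∧ (∀z ∃w (L(w) ∨ B(z))) ∧ (∃y ∃v1 (J(v1,v1) ∨ ¬L(y)))
Extract every quantifier outward, since the variables are now distinct and don't occur free across branches:
  ∀x ∀z ∃w ∃y ∃v1 (¬L(x) ∧ (L(w) ∨ B(z)) ∧ (J(v1,v1) ∨ ¬L(y)))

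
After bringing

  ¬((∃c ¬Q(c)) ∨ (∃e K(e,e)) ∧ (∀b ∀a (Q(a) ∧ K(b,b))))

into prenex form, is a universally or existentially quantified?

Move each ¬ inward, flipping quantifiers it crosses:
  (∀c Q(c)) ∧ ((∀e ¬K(e,e)) ∨ (∃b ∃a (¬Q(a) ∨ ¬K(b,b))))
All bound variables are already distinct, so no renaming is needed.
Pull the quantifiers to the front (each side's bound variable is not free in the other side):
  ∀c ∀e ∃b ∃a (Q(c) ∧ (¬K(e,e) ∨ ¬Q(a) ∨ ¬K(b,b)))
The quantifier ∀a sits under an odd number of negations, so it flips to ∃a.

existential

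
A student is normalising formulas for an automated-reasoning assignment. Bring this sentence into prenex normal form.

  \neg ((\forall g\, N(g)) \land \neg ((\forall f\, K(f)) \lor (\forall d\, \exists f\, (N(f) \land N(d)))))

Push ¬ through the quantifiers and connectives to reach negation normal form:
  (\exists g\, \neg N(g)) \lor (\forall f\, K(f)) \lor (\forall d\, \exists f\, (N(f) \land N(d)))
Give each quantifier a distinct variable: f↦s.
  (\exists g\, \neg N(g)) \lor (\forall f\, K(f)) \lor (\forall d\, \exists s\, (N(s) \land N(d)))
Pull the quantifiers to the front (each side's bound variable is not free in the other side):
  \exists g\, \forall f\, \forall d\, \exists s\, (\neg N(g) \lor K(f) \lor N(s) \land N(d))

\exists g\, \forall f\, \forall d\, \exists s\, (\neg N(g) \lor K(f) \lor N(s) \land N(d))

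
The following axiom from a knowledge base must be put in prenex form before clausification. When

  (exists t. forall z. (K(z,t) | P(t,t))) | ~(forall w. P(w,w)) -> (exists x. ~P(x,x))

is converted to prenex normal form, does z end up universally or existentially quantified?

Eliminate → and ↔ using ¬ and ∨.
  ~((exists t. forall z. (K(z,t) | P(t,t))) | ~(forall w. P(w,w))) | (exists x. ~P(x,x))
Push ¬ through the quantifiers and connectives to reach negation normal form:
  (forall t. exists z. (~K(z,t) & ~P(t,t))) & (forall w. P(w,w)) | (exists x. ~P(x,x))
All bound variables are already distinct, so no renaming is needed.
Extract every quantifier outward, since the variables are now distinct and don't occur free across branches:
  forall t. exists z. forall w. exists x. (~K(z,t) & ~P(t,t) & P(w,w) | ~P(x,x))
The quantifier forall z sits under an odd number of negations (counting the antecedent side of each →), so it flips to exists z.

existential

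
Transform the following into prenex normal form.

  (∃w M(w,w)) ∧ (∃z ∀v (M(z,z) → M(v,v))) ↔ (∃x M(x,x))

∀w ∀z ∃v ∃x ∀z1 ∃w1 ∃s ∀p ((¬M(w,w) ∨ M(z,z) ∧ ¬M(v,v) ∨ M(x,x)) ∧ (¬M(z1,z1) ∨ M(w1,w1) ∧ (¬M(s,s) ∨ M(p,p))))

First replace A → B with ¬A ∨ B; A ↔ B as (¬A ∨ B) ∧ (¬B ∨ A).
  (¬((∃w M(w,w)) ∧ (∃z ∀v (¬M(z,z) ∨ M(v,v)))) ∨ (∃x M(x,x))) ∧ (¬(∃x M(x,x)) ∨ (∃w M(w,w)) ∧ (∃z ∀v (¬M(z,z) ∨ M(v,v))))
Push ¬ through the quantifiers and connectives to reach negation normal form:
  ((∀w ¬M(w,w)) ∨ (∀z ∃v (M(z,z) ∧ ¬M(v,v))) ∨ (∃x M(x,x))) ∧ ((∀x ¬M(x,x)) ∨ (∃w M(w,w)) ∧ (∃z ∀v (¬M(z,z) ∨ M(v,v))))
Rename bound variables to avoid capture: x↦z1, w↦w1, z↦s, v↦p.
  ((∀w ¬M(w,w)) ∨ (∀z ∃v (M(z,z) ∧ ¬M(v,v))) ∨ (∃x M(x,x))) ∧ ((∀z1 ¬M(z1,z1)) ∨ (∃w1 M(w1,w1)) ∧ (∃s ∀p (¬M(s,s) ∨ M(p,p))))
Finally move all quantifiers to the prefix:
  ∀w ∀z ∃v ∃x ∀z1 ∃w1 ∃s ∀p ((¬M(w,w) ∨ M(z,z) ∧ ¬M(v,v) ∨ M(x,x)) ∧ (¬M(z1,z1) ∨ M(w1,w1) ∧ (¬M(s,s) ∨ M(p,p))))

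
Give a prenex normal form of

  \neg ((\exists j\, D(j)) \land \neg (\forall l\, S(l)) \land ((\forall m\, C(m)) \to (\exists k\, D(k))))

First replace A → B with ¬A ∨ B.
  \neg ((\exists j\, D(j)) \land \neg (\forall l\, S(l)) \land (\neg (\forall m\, C(m)) \lor (\exists k\, D(k))))
Drive negations inward (¬∀x A ≡ ∃x ¬A, ¬∃x A ≡ ∀x ¬A, De Morgan for ∧/∨):
  (\forall j\, \neg D(j)) \lor (\forall l\, S(l)) \lor (\forall m\, C(m)) \land (\forall k\, \neg D(k))
All bound variables are already distinct, so no renaming is needed.
Finally move all quantifiers to the prefix:
  \forall j\, \forall l\, \forall m\, \forall k\, (\neg D(j) \lor S(l) \lor C(m) \land \neg D(k))

\forall j\, \forall l\, \forall m\, \forall k\, (\neg D(j) \lor S(l) \lor C(m) \land \neg D(k))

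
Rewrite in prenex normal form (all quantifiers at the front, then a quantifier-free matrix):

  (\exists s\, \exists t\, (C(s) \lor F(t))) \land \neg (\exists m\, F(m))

\exists s\, \exists t\, \forall m\, ((C(s) \lor F(t)) \land \neg F(m))

Push ¬ through the quantifiers and connectives to reach negation normal form:
  (\exists s\, \exists t\, (C(s) \lor F(t))) \land (\forall m\, \neg F(m))
All bound variables are already distinct, so no renaming is needed.
Finally move all quantifiers to the prefix:
  \exists s\, \exists t\, \forall m\, ((C(s) \lor F(t)) \land \neg F(m))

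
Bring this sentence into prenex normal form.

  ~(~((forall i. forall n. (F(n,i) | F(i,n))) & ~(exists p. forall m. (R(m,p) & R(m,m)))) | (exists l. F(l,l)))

forall i. forall n. forall p. exists m. forall l. ((F(n,i) | F(i,n)) & (~R(m,p) | ~R(m,m)) & ~F(l,l))

Push ¬ through the quantifiers and connectives to reach negation normal form:
  (forall i. forall n. (F(n,i) | F(i,n))) & (forall p. exists m. (~R(m,p) | ~R(m,m))) & (forall l. ~F(l,l))
Finally move all quantifiers to the prefix:
  forall i. forall n. forall p. exists m. forall l. ((F(n,i) | F(i,n)) & (~R(m,p) | ~R(m,m)) & ~F(l,l))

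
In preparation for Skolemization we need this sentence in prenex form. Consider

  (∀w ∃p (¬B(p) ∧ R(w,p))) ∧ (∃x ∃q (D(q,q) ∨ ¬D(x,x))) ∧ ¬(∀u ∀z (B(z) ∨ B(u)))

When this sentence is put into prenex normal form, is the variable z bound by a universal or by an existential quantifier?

existential

Drive negations inward (¬∀x A ≡ ∃x ¬A, ¬∃x A ≡ ∀x ¬A, De Morgan for ∧/∨):
  (∀w ∃p (¬B(p) ∧ R(w,p))) ∧ (∃x ∃q (D(q,q) ∨ ¬D(x,x))) ∧ (∃u ∃z (¬B(z) ∧ ¬B(u)))
Pull the quantifiers to the front (each side's bound variable is not free in the other side):
  ∀w ∃p ∃x ∃q ∃u ∃z (¬B(p) ∧ R(w,p) ∧ (D(q,q) ∨ ¬D(x,x)) ∧ ¬B(z) ∧ ¬B(u))
The quantifier ∀z sits under an odd number of negations, so it flips to ∃z.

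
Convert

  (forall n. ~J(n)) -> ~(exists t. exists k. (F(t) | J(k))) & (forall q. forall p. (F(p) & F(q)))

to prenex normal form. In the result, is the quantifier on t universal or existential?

universal

First replace A → B with ¬A ∨ B.
  ~(forall n. ~J(n)) | ~(exists t. exists k. (F(t) | J(k))) & (forall q. forall p. (F(p) & F(q)))
Drive negations inward (¬∀x A ≡ ∃x ¬A, ¬∃x A ≡ ∀x ¬A, De Morgan for ∧/∨):
  (exists n. J(n)) | (forall t. forall k. (~F(t) & ~J(k))) & (forall q. forall p. (F(p) & F(q)))
Finally move all quantifiers to the prefix:
  exists n. forall t. forall k. forall q. forall p. (J(n) | ~F(t) & ~J(k) & F(p) & F(q))
The quantifier exists t sits under an odd number of negations (counting the antecedent side of each →), so it flips to forall t.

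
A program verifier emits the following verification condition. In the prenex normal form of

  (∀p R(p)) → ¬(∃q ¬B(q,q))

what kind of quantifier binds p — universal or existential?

existential

Rewrite implications/biconditionals: A → B as ¬A ∨ B.
  ¬(∀p R(p)) ∨ ¬(∃q ¬B(q,q))
Move each ¬ inward, flipping quantifiers it crosses:
  (∃p ¬R(p)) ∨ (∀q B(q,q))
All bound variables are already distinct, so no renaming is needed.
Pull the quantifiers to the front (each side's bound variable is not free in the other side):
  ∃p ∀q (¬R(p) ∨ B(q,q))
The quantifier ∀p sits under an odd number of negations (counting the antecedent side of each →), so it flips to ∃p.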